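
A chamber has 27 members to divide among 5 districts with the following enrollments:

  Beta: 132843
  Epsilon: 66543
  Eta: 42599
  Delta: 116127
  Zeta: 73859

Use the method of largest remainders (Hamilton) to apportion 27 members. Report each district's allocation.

Standard divisor: 431971 ÷ 27 ≈ 15998.926.
Standard quotas: Beta 8.3032, Epsilon 4.1592, Eta 2.6626, Delta 7.2584, Zeta 4.6165.
Lower quotas: Beta 8, Epsilon 4, Eta 2, Delta 7, Zeta 4 (sum 25, leaving 2 seats).
Remainders in descending order: Eta 0.6626, Zeta 0.6165, Beta 0.3032, Delta 0.2584, Epsilon 0.1592.
The surplus seats go to Eta, Zeta.

Beta 8, Epsilon 4, Eta 3, Delta 7, Zeta 5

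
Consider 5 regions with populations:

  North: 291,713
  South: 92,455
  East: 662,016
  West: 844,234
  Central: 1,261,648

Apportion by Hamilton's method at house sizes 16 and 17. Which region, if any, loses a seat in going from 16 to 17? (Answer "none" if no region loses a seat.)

At 16 seats: North 2, South 1, East 3, West 4, Central 6.
At 17 seats: North 2, South 0, East 4, West 4, Central 7.
South drops from 1 to 0.

South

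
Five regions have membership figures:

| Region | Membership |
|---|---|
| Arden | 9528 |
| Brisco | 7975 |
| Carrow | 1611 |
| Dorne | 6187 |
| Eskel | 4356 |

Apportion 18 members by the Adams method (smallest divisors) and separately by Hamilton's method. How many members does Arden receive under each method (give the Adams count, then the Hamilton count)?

5 and 6

Adams: Arden 5, Brisco 5, Carrow 1, Dorne 4, Eskel 3.
Hamilton: Arden 6, Brisco 5, Carrow 1, Dorne 4, Eskel 2.
Arden gets 5 under Adams and 6 under Hamilton.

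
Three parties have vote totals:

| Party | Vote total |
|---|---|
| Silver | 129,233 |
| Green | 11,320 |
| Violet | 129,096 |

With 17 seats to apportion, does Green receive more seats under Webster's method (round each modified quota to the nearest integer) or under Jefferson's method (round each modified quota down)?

Webster

Webster: Silver 8, Green 1, Violet 8.
Jefferson: Silver 9, Green 0, Violet 8.
Green gets 1 under Webster and 0 under Jefferson.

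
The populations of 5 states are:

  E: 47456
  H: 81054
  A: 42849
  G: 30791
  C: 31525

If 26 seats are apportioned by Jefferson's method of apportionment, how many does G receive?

Standard divisor 233675/26 ≈ 8987.5; standard quotas: E 5.280, H 9.019, A 4.768, G 3.426, C 3.508.
Rounding down gives 5, 9, 4, 3, 3 = 24 seats, so the divisor must be adjusted.
With modified divisor 8000: modified quotas E 5.932, H 10.132, A 5.356, G 3.849, C 3.941.
Rounding down: E 5, H 10, A 5, G 3, C 3 (total 26).
G receives 3.

3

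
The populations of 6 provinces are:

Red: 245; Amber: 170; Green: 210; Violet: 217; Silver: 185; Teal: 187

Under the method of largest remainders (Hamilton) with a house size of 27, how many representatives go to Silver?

The standard divisor is 1214/27 ≈ 44.963.
Standard quotas: Red 5.449, Amber 3.781, Green 4.671, Violet 4.826, Silver 4.114, Teal 4.159.
Lower quotas: Red 5, Amber 3, Green 4, Violet 4, Silver 4, Teal 4 (sum 24, leaving 3 seats).
Remainders in descending order: Violet 0.826, Amber 0.781, Green 0.671, Red 0.449, Teal 0.159, Silver 0.114.
The surplus seats go to Violet, Amber, Green.
Silver receives 4.

4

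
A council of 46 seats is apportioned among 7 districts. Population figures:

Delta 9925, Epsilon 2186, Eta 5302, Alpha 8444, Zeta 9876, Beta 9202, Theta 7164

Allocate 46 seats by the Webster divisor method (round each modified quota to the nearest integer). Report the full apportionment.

Delta=9, Epsilon=2, Eta=5, Alpha=7, Zeta=9, Beta=8, Theta=6

Standard divisor 52099/46 ≈ 1132.587; standard quotas: Delta 8.763, Epsilon 1.930, Eta 4.681, Alpha 7.455, Zeta 8.720, Beta 8.125, Theta 6.325.
Rounding to the nearest integer gives Delta 9, Epsilon 2, Eta 5, Alpha 7, Zeta 9, Beta 8, Theta 6 — total 46, matching the house size, so no adjustment is needed.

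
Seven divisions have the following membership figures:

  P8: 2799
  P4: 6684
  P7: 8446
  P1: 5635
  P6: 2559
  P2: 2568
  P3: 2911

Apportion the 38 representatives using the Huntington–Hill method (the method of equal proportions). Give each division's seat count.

With divisor 824: modified quotas P8 3.397, P4 8.112, P7 10.250, P1 6.839, P6 3.106, P2 3.117, P3 3.533.
Geometric-mean thresholds: P8 √(3·4)=3.464, P4 √(8·9)=8.485, P7 √(10·11)=10.488, P1 √(6·7)=6.481, P6 √(3·4)=3.464, P2 √(3·4)=3.464, P3 √(3·4)=3.464.
Each quota rounded against its threshold gives P8 3, P4 8, P7 10, P1 7, P6 3, P2 3, P3 4 (total 38).

P8 3, P4 8, P7 10, P1 7, P6 3, P2 3, P3 4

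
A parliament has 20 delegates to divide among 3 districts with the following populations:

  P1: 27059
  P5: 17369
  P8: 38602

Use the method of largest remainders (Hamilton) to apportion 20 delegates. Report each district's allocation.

Standard divisor: 83030 ÷ 20 ≈ 4151.5.
Standard quotas: P1 6.5179, P5 4.1838, P8 9.2983.
Lower quotas: P1 6, P5 4, P8 9 (sum 19, leaving 1 seat).
Remainders in descending order: P1 0.5179, P8 0.2983, P5 0.1838.
The surplus seat goes to P1.

P1 7, P5 4, P8 9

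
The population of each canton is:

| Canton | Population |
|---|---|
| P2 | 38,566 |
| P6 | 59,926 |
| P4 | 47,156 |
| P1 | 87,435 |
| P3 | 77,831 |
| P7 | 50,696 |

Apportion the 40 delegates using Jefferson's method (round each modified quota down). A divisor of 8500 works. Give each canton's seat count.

With modified divisor 8500: modified quotas P2 4.537, P6 7.050, P4 5.548, P1 10.286, P3 9.157, P7 5.964.
Rounding down: P2 4, P6 7, P4 5, P1 10, P3 9, P7 5 (total 40).

P2 4, P6 7, P4 5, P1 10, P3 9, P7 5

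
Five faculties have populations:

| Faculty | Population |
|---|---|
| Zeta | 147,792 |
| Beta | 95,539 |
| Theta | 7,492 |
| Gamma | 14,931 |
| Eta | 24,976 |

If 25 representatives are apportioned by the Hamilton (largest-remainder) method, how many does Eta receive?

2

Total 290730; standard divisor 290730/25 ≈ 11629.2.
Standard quotas: Zeta 12.7087, Beta 8.2154, Theta 0.6442, Gamma 1.2839, Eta 2.1477.
Lower quotas: Zeta 12, Beta 8, Theta 0, Gamma 1, Eta 2 (sum 23, leaving 2 seats).
Remainders in descending order: Zeta 0.7087, Theta 0.6442, Gamma 0.2839, Beta 0.2154, Eta 0.1477.
Largest remainders: Zeta, Theta receive the extra seats.
Eta receives 2.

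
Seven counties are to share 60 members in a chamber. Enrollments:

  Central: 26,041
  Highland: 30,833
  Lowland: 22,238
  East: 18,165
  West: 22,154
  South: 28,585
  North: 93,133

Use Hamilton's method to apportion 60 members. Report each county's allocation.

Central 6, Highland 8, Lowland 6, East 5, West 5, South 7, North 23

The standard divisor is 241149/60 ≈ 4019.15.
Standard quotas: Central 6.4792, Highland 7.6715, Lowland 5.5330, East 4.5196, West 5.5121, South 7.1122, North 23.1723.
Lower quotas: Central 6, Highland 7, Lowland 5, East 4, West 5, South 7, North 23 (sum 57, leaving 3 seats).
Remainders in descending order: Highland 0.6715, Lowland 0.5330, East 0.5196, West 0.5121, Central 0.4792, North 0.1723, South 0.1122.
The surplus seats go to Highland, Lowland, East.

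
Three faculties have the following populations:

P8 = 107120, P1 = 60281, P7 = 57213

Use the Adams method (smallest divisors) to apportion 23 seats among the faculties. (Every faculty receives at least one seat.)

Standard divisor 224614/23 ≈ 9765.826; standard quotas: P8 10.969, P1 6.173, P7 5.858.
Rounding up gives 11, 7, 6 = 24 seats, so the divisor must be adjusted.
With modified divisor 10400: modified quotas P8 10.300, P1 5.796, P7 5.501.
Rounding up: P8 11, P1 6, P7 6 (total 23).

P8: 11; P1: 6; P7: 6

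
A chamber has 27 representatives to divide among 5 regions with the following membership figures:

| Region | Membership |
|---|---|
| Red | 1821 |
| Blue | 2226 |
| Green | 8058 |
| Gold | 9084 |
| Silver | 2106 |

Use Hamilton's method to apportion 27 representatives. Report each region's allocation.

Red 2; Blue 3; Green 9; Gold 11; Silver 2

Standard divisor: 23295 ÷ 27 ≈ 862.778.
Standard quotas: Red 2.1106, Blue 2.5800, Green 9.3396, Gold 10.5288, Silver 2.4410.
Lower quotas: Red 2, Blue 2, Green 9, Gold 10, Silver 2 (sum 25, leaving 2 seats).
Remainders in descending order: Blue 0.5800, Gold 0.5288, Silver 0.4410, Green 0.3396, Red 0.1106.
The surplus seats go to Blue, Gold.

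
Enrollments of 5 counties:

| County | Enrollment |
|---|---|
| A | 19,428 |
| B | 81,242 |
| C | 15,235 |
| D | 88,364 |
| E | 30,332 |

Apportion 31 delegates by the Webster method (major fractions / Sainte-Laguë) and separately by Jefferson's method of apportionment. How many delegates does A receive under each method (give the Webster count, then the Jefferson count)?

Webster: A 3, B 11, C 2, D 11, E 4.
Jefferson: A 2, B 11, C 2, D 12, E 4.
A gets 3 under Webster and 2 under Jefferson.

3 and 2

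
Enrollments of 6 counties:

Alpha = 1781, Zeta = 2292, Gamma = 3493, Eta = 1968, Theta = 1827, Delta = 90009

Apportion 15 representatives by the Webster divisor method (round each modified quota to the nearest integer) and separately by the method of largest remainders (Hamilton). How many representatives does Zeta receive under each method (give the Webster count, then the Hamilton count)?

0 and 1

Webster: Alpha 0, Zeta 0, Gamma 1, Eta 0, Theta 0, Delta 14.
Hamilton: Alpha 0, Zeta 1, Gamma 1, Eta 0, Theta 0, Delta 13.
Zeta gets 0 under Webster and 1 under Hamilton.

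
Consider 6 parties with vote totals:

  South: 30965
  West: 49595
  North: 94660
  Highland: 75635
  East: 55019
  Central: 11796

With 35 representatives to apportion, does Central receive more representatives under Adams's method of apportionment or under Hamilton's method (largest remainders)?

Adams

Adams: South 4, West 5, North 10, Highland 8, East 6, Central 2.
Hamilton: South 3, West 6, North 11, Highland 8, East 6, Central 1.
Central gets 2 under Adams and 1 under Hamilton.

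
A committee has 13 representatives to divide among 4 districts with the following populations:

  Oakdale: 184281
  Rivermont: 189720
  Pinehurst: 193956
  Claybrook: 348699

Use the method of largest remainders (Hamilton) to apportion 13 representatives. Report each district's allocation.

Oakdale 2, Rivermont 3, Pinehurst 3, Claybrook 5

Total 916656; standard divisor 916656/13 = 70512.
Standard quotas: Oakdale 2.6135, Rivermont 2.6906, Pinehurst 2.7507, Claybrook 4.9452.
Lower quotas: Oakdale 2, Rivermont 2, Pinehurst 2, Claybrook 4 (sum 10, leaving 3 seats).
Remainders in descending order: Claybrook 0.9452, Pinehurst 0.7507, Rivermont 0.6906, Oakdale 0.6135.
Largest remainders: Claybrook, Pinehurst, Rivermont receive the extra seats.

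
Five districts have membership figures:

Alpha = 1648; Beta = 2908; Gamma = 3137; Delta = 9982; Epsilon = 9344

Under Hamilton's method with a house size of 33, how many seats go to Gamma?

4

Standard divisor: 27019 ÷ 33 ≈ 818.758.
Standard quotas: Alpha 2.0128, Beta 3.5517, Gamma 3.8314, Delta 12.1916, Epsilon 11.4124.
Lower quotas: Alpha 2, Beta 3, Gamma 3, Delta 12, Epsilon 11 (sum 31, leaving 2 seats).
Remainders in descending order: Gamma 0.8314, Beta 0.5517, Epsilon 0.4124, Delta 0.1916, Alpha 0.0128.
Largest remainders: Gamma, Beta receive the extra seats.
Gamma receives 4.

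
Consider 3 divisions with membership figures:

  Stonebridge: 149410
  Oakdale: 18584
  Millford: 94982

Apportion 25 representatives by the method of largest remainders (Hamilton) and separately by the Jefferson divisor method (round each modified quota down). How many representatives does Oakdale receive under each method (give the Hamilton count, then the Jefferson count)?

Hamilton: Stonebridge 14, Oakdale 2, Millford 9.
Jefferson: Stonebridge 15, Oakdale 1, Millford 9.
Oakdale gets 2 under Hamilton and 1 under Jefferson.

2 and 1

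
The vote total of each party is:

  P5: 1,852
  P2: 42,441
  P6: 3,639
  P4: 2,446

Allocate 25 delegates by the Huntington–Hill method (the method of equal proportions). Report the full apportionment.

With divisor 2023: modified quotas P5 0.915, P2 20.979, P6 1.799, P4 1.209.
Geometric-mean thresholds: P5 (min 1), P2 √(20·21)=20.494, P6 √(1·2)=1.414, P4 √(1·2)=1.414.
Each quota rounded against its threshold gives P5 1, P2 21, P6 2, P4 1 (total 25).

P5=1, P2=21, P6=2, P4=1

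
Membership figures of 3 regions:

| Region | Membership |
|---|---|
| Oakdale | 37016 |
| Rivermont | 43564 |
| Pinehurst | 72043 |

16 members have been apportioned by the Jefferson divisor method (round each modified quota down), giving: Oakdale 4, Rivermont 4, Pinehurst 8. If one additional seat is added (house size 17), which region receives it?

Rivermont

Priority for the next seat is population ÷ (current seats + 1).
Priorities: Oakdale 7403.200, Rivermont 8712.800, Pinehurst 8004.778.
Highest priority: Rivermont.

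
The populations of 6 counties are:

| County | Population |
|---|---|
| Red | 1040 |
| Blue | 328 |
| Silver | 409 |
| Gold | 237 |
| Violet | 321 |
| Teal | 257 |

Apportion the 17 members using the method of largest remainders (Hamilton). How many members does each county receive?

Red 7; Blue 2; Silver 3; Gold 1; Violet 2; Teal 2

Standard divisor: 2592 ÷ 17 ≈ 152.471.
Standard quotas: Red 6.821, Blue 2.151, Silver 2.682, Gold 1.554, Violet 2.105, Teal 1.686.
Lower quotas: Red 6, Blue 2, Silver 2, Gold 1, Violet 2, Teal 1 (sum 14, leaving 3 seats).
Remainders in descending order: Red 0.821, Teal 0.686, Silver 0.682, Gold 0.554, Blue 0.151, Violet 0.105.
Largest remainders: Red, Teal, Silver receive the extra seats.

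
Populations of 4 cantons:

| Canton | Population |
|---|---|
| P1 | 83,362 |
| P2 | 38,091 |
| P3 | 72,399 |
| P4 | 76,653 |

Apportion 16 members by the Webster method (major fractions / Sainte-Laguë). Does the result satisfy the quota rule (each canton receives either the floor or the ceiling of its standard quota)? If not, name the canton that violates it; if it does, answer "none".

Standard quotas: P1 4.931, P2 2.253, P3 4.282, P4 4.534.
Webster allocation: P1 5, P2 2, P3 4, P4 5.
Every allocation lies between the lower and upper quota.

none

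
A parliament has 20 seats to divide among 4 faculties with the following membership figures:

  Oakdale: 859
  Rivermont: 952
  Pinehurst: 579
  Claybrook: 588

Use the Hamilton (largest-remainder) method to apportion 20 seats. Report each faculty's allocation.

Standard divisor: 2978 ÷ 20 ≈ 148.9.
Standard quotas: Oakdale 5.769, Rivermont 6.394, Pinehurst 3.889, Claybrook 3.949.
Lower quotas: Oakdale 5, Rivermont 6, Pinehurst 3, Claybrook 3 (sum 17, leaving 3 seats).
Remainders in descending order: Claybrook 0.949, Pinehurst 0.889, Oakdale 0.769, Rivermont 0.394.
The surplus seats go to Claybrook, Pinehurst, Oakdale.

Oakdale=6; Rivermont=6; Pinehurst=4; Claybrook=4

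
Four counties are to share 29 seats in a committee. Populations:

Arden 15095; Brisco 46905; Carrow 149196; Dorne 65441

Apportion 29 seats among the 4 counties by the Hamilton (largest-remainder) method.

The standard divisor is 276637/29 ≈ 9539.207.
Standard quotas: Arden 1.5824, Brisco 4.9171, Carrow 15.6403, Dorne 6.8602.
Lower quotas: Arden 1, Brisco 4, Carrow 15, Dorne 6 (sum 26, leaving 3 seats).
Remainders in descending order: Brisco 0.9171, Dorne 0.8602, Carrow 0.6403, Arden 0.5824.
Largest remainders: Brisco, Dorne, Carrow receive the extra seats.

Arden 1, Brisco 5, Carrow 16, Dorne 7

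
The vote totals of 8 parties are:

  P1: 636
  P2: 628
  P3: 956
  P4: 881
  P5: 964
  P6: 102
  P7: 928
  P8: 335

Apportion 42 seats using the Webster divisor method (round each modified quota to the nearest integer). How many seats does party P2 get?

5

Standard divisor 5430/42 ≈ 129.286; standard quotas: P1 4.919, P2 4.857, P3 7.394, P4 6.814, P5 7.456, P6 0.789, P7 7.178, P8 2.591.
Rounding to the nearest integer gives P1 5, P2 5, P3 7, P4 7, P5 7, P6 1, P7 7, P8 3 — total 42, matching the house size, so no adjustment is needed.
P2 receives 5.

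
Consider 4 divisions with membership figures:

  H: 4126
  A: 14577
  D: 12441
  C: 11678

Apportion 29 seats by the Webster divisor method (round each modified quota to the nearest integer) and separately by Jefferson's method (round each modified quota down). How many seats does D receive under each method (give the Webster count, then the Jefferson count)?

Webster: H 3, A 10, D 8, C 8.
Jefferson: H 2, A 10, D 9, C 8.
D gets 8 under Webster and 9 under Jefferson.

8 and 9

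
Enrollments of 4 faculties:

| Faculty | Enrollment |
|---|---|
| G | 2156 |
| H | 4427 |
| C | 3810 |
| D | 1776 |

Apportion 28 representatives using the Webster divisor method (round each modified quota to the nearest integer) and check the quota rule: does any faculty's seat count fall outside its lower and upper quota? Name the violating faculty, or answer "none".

none

Standard quotas: G 4.961, H 10.186, C 8.767, D 4.086.
Webster allocation: G 5, H 10, C 9, D 4.
Every allocation lies between the lower and upper quota.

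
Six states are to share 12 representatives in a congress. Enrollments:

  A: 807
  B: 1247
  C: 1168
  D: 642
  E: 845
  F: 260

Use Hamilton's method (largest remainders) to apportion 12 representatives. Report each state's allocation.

A=2, B=3, C=3, D=1, E=2, F=1

Total 4969; standard divisor 4969/12 ≈ 414.083.
Standard quotas: A 1.949, B 3.011, C 2.821, D 1.550, E 2.041, F 0.628.
Lower quotas: A 1, B 3, C 2, D 1, E 2, F 0 (sum 9, leaving 3 seats).
Remainders in descending order: A 0.949, C 0.821, F 0.628, D 0.550, E 0.041, B 0.011.
Largest remainders: A, C, F receive the extra seats.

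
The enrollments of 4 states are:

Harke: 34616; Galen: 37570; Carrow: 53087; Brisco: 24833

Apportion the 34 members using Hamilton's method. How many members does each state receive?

Harke=8, Galen=8, Carrow=12, Brisco=6

Standard divisor: 150106 ÷ 34 ≈ 4414.882.
Standard quotas: Harke 7.8408, Galen 8.5099, Carrow 12.0246, Brisco 5.6248.
Lower quotas: Harke 7, Galen 8, Carrow 12, Brisco 5 (sum 32, leaving 2 seats).
Remainders in descending order: Harke 0.8408, Brisco 0.6248, Galen 0.5099, Carrow 0.0246.
Largest remainders: Harke, Brisco receive the extra seats.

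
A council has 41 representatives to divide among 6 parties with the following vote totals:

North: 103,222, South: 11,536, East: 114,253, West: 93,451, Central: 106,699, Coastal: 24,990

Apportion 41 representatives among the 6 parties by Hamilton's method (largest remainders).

Total 454151; standard divisor 454151/41 ≈ 11076.854.
Standard quotas: North 9.3187, South 1.0415, East 10.3146, West 8.4366, Central 9.6326, Coastal 2.2561.
Lower quotas: North 9, South 1, East 10, West 8, Central 9, Coastal 2 (sum 39, leaving 2 seats).
Remainders in descending order: Central 0.6326, West 0.4366, North 0.3187, East 0.3146, Coastal 0.2561, South 0.0415.
Largest remainders: Central, West receive the extra seats.

North=9, South=1, East=10, West=9, Central=10, Coastal=2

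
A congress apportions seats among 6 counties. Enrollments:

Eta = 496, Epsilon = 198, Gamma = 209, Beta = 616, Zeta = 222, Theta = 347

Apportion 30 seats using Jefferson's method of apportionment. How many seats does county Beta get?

9

Standard divisor 2088/30 ≈ 69.6; standard quotas: Eta 7.126, Epsilon 2.845, Gamma 3.003, Beta 8.851, Zeta 3.190, Theta 4.986.
Rounding down gives 7, 2, 3, 8, 3, 4 = 27 seats, so the divisor must be adjusted.
With modified divisor 64: modified quotas Eta 7.750, Epsilon 3.094, Gamma 3.266, Beta 9.625, Zeta 3.469, Theta 5.422.
Rounding down: Eta 7, Epsilon 3, Gamma 3, Beta 9, Zeta 3, Theta 5 (total 30).
Beta receives 9.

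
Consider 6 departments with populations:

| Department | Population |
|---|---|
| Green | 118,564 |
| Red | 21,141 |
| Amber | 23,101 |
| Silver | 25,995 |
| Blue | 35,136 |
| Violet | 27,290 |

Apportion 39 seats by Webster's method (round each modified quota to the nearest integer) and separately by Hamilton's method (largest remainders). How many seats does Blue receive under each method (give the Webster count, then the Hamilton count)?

5 and 6

Webster: Green 19, Red 3, Amber 4, Silver 4, Blue 5, Violet 4.
Hamilton: Green 18, Red 3, Amber 4, Silver 4, Blue 6, Violet 4.
Blue gets 5 under Webster and 6 under Hamilton.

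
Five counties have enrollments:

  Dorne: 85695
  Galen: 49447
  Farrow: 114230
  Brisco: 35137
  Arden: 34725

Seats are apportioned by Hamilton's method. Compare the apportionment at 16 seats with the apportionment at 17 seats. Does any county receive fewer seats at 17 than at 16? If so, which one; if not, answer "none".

At 16 seats: Dorne 4, Galen 2, Farrow 6, Brisco 2, Arden 2.
At 17 seats: Dorne 4, Galen 3, Farrow 6, Brisco 2, Arden 2.
No county's allocation decreased.

none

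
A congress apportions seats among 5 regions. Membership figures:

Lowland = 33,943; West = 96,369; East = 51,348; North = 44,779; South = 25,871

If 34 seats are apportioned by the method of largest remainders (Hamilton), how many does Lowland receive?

Total 252310; standard divisor 252310/34 ≈ 7420.882.
Standard quotas: Lowland 4.5740, West 12.9862, East 6.9194, North 6.0342, South 3.4862.
Lower quotas: Lowland 4, West 12, East 6, North 6, South 3 (sum 31, leaving 3 seats).
Remainders in descending order: West 0.9862, East 0.9194, Lowland 0.5740, South 0.4862, North 0.0342.
Largest remainders: West, East, Lowland receive the extra seats.
Lowland receives 5.

5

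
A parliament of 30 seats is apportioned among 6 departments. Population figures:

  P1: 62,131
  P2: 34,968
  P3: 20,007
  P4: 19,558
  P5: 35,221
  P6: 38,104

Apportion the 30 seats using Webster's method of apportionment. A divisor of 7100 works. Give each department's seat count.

P1=9; P2=5; P3=3; P4=3; P5=5; P6=5

With modified divisor 7100: modified quotas P1 8.751, P2 4.925, P3 2.818, P4 2.755, P5 4.961, P6 5.367.
Rounding to the nearest integer: P1 9, P2 5, P3 3, P4 3, P5 5, P6 5 (total 30).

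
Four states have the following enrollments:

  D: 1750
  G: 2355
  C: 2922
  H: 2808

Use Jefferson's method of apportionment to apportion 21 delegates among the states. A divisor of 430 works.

D 4; G 5; C 6; H 6

With modified divisor 430: modified quotas D 4.070, G 5.477, C 6.795, H 6.530.
Rounding down: D 4, G 5, C 6, H 6 (total 21).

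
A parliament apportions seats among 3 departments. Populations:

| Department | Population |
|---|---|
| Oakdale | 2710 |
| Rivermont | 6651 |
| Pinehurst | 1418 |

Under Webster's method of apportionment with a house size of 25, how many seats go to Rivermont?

16

Standard divisor 10779/25 ≈ 431.16; standard quotas: Oakdale 6.285, Rivermont 15.426, Pinehurst 3.289.
Rounding to the nearest integer gives 6, 15, 3 = 24 seats, so the divisor must be adjusted.
With modified divisor 420: modified quotas Oakdale 6.452, Rivermont 15.836, Pinehurst 3.376.
Rounding to the nearest integer: Oakdale 6, Rivermont 16, Pinehurst 3 (total 25).
Rivermont receives 16.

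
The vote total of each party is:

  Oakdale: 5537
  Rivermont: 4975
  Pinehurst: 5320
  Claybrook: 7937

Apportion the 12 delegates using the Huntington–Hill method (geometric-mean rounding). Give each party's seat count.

Oakdale 3; Rivermont 2; Pinehurst 3; Claybrook 4

With divisor 2101: modified quotas Oakdale 2.635, Rivermont 2.368, Pinehurst 2.532, Claybrook 3.778.
Geometric-mean thresholds: Oakdale √(2·3)=2.449, Rivermont √(2·3)=2.449, Pinehurst √(2·3)=2.449, Claybrook √(3·4)=3.464.
Each quota rounded against its threshold gives Oakdale 3, Rivermont 2, Pinehurst 3, Claybrook 4 (total 12).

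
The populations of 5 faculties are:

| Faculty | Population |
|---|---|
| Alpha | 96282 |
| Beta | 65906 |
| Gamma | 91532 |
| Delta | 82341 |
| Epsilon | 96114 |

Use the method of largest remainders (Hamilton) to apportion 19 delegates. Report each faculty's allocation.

Alpha=4, Beta=3, Gamma=4, Delta=4, Epsilon=4

Standard divisor: 432175 ÷ 19 ≈ 22746.053.
Standard quotas: Alpha 4.2329, Beta 2.8975, Gamma 4.0241, Delta 3.6200, Epsilon 4.2255.
Lower quotas: Alpha 4, Beta 2, Gamma 4, Delta 3, Epsilon 4 (sum 17, leaving 2 seats).
Remainders in descending order: Beta 0.8975, Delta 0.6200, Alpha 0.2329, Epsilon 0.2255, Gamma 0.0241.
The surplus seats go to Beta, Delta.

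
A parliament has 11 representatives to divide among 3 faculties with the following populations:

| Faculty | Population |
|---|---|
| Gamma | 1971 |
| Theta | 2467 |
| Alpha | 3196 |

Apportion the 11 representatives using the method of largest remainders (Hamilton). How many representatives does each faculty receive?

Gamma 3; Theta 3; Alpha 5

The standard divisor is 7634/11 = 694.
Standard quotas: Gamma 2.840, Theta 3.555, Alpha 4.605.
Lower quotas: Gamma 2, Theta 3, Alpha 4 (sum 9, leaving 2 seats).
Remainders in descending order: Gamma 0.840, Alpha 0.605, Theta 0.555.
Largest remainders: Gamma, Alpha receive the extra seats.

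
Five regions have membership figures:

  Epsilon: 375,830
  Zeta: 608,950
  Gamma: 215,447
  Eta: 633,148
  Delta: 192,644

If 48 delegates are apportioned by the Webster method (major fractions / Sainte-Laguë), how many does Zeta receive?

Standard divisor 2026019/48 ≈ 42208.729; standard quotas: Epsilon 8.904, Zeta 14.427, Gamma 5.104, Eta 15.000, Delta 4.564.
Rounding to the nearest integer gives Epsilon 9, Zeta 14, Gamma 5, Eta 15, Delta 5 — total 48, matching the house size, so no adjustment is needed.
Zeta receives 14.

14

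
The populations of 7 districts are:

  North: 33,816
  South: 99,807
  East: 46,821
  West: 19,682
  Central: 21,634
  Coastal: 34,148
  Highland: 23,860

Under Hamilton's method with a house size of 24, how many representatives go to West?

2

Standard divisor: 279768 ÷ 24 = 11657.
Standard quotas: North 2.9009, South 8.5620, East 4.0166, West 1.6884, Central 1.8559, Coastal 2.9294, Highland 2.0468.
Lower quotas: North 2, South 8, East 4, West 1, Central 1, Coastal 2, Highland 2 (sum 20, leaving 4 seats).
Remainders in descending order: Coastal 0.9294, North 0.9009, Central 0.8559, West 0.6884, South 0.5620, Highland 0.0468, East 0.0166.
Largest remainders: Coastal, North, Central, West receive the extra seats.
West receives 2.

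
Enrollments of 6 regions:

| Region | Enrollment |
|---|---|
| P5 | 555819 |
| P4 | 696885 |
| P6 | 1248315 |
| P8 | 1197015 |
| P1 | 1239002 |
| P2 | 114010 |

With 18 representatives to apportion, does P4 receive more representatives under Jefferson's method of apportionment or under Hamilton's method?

Jefferson: P5 2, P4 2, P6 5, P8 4, P1 5, P2 0.
Hamilton: P5 2, P4 3, P6 5, P8 4, P1 4, P2 0.
P4 gets 2 under Jefferson and 3 under Hamilton.

Hamilton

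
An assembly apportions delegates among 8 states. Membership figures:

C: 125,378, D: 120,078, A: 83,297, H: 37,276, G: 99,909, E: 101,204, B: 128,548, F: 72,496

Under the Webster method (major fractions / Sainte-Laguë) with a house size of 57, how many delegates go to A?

Standard divisor 768186/57 ≈ 13476.947; standard quotas: C 9.303, D 8.910, A 6.181, H 2.766, G 7.413, E 7.509, B 9.538, F 5.379.
Rounding to the nearest integer gives C 9, D 9, A 6, H 3, G 7, E 8, B 10, F 5 — total 57, matching the house size, so no adjustment is needed.
A receives 6.

6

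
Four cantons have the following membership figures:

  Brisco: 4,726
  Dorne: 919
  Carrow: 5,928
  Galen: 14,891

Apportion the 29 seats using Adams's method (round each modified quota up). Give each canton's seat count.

Standard divisor 26464/29 ≈ 912.552; standard quotas: Brisco 5.179, Dorne 1.007, Carrow 6.496, Galen 16.318.
Rounding up gives 6, 2, 7, 17 = 32 seats, so the divisor must be adjusted.
With modified divisor 970: modified quotas Brisco 4.872, Dorne 0.947, Carrow 6.111, Galen 15.352.
Rounding up: Brisco 5, Dorne 1, Carrow 7, Galen 16 (total 29).

Brisco 5, Dorne 1, Carrow 7, Galen 16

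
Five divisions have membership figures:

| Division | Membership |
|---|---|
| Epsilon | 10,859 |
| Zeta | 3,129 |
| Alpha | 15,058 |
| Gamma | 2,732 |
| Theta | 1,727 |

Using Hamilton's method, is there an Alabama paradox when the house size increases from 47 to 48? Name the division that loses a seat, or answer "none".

At 47 seats: Epsilon 15, Zeta 4, Alpha 21, Gamma 4, Theta 3.
At 48 seats: Epsilon 16, Zeta 4, Alpha 22, Gamma 4, Theta 2.
Theta drops from 3 to 2.

Theta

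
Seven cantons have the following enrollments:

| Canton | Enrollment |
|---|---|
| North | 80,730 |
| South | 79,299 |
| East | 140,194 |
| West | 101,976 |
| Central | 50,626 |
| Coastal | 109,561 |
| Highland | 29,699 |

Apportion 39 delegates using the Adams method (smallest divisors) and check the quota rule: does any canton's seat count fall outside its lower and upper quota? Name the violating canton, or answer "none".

Standard quotas: North 5.318, South 5.223, East 9.234, West 6.717, Central 3.335, Coastal 7.217, Highland 1.956.
Adams allocation: North 5, South 5, East 9, West 7, Central 4, Coastal 7, Highland 2.
Every allocation lies between the lower and upper quota.

none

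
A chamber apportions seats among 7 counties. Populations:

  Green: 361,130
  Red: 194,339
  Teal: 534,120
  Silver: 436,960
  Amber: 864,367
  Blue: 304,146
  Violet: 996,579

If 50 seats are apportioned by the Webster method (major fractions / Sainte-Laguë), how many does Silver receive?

6

Standard divisor 3691641/50 ≈ 73832.82; standard quotas: Green 4.891, Red 2.632, Teal 7.234, Silver 5.918, Amber 11.707, Blue 4.119, Violet 13.498.
Rounding to the nearest integer gives Green 5, Red 3, Teal 7, Silver 6, Amber 12, Blue 4, Violet 13 — total 50, matching the house size, so no adjustment is needed.
Silver receives 6.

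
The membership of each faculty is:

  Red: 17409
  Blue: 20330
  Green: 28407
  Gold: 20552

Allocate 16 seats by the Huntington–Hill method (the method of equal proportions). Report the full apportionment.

Red=3; Blue=4; Green=5; Gold=4

With divisor 5528: modified quotas Red 3.149, Blue 3.678, Green 5.139, Gold 3.718.
Geometric-mean thresholds: Red √(3·4)=3.464, Blue √(3·4)=3.464, Green √(5·6)=5.477, Gold √(3·4)=3.464.
Each quota rounded against its threshold gives Red 3, Blue 4, Green 5, Gold 4 (total 16).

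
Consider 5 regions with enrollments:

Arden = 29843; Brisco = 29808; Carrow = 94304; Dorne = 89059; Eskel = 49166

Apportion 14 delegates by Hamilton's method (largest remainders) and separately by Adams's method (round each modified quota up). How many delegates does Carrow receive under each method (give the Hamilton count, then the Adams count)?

5 and 4

Hamilton: Arden 2, Brisco 1, Carrow 5, Dorne 4, Eskel 2.
Adams: Arden 2, Brisco 2, Carrow 4, Dorne 4, Eskel 2.
Carrow gets 5 under Hamilton and 4 under Adams.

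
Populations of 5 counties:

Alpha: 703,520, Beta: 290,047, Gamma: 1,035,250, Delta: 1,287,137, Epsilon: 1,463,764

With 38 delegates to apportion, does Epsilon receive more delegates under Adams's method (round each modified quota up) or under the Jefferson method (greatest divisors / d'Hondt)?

Adams: Alpha 6, Beta 3, Gamma 8, Delta 10, Epsilon 11.
Jefferson: Alpha 6, Beta 2, Gamma 8, Delta 10, Epsilon 12.
Epsilon gets 11 under Adams and 12 under Jefferson.

Jefferson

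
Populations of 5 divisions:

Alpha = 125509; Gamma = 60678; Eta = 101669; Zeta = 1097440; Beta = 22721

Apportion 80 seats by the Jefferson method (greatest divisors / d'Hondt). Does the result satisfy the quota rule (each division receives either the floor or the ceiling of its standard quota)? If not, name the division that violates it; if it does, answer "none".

Standard quotas: Alpha 7.131, Gamma 3.448, Eta 5.777, Zeta 62.354, Beta 1.291.
Jefferson allocation: Alpha 7, Gamma 3, Eta 5, Zeta 64, Beta 1.
Zeta has quota 62.354 (lower 62, upper 63) but receives 64 — outside the quota interval.

Zeta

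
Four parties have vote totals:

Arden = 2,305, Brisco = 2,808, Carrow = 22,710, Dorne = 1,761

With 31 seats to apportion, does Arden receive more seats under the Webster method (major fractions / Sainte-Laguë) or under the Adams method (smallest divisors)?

Webster: Arden 2, Brisco 3, Carrow 24, Dorne 2.
Adams: Arden 3, Brisco 3, Carrow 23, Dorne 2.
Arden gets 2 under Webster and 3 under Adams.

Adams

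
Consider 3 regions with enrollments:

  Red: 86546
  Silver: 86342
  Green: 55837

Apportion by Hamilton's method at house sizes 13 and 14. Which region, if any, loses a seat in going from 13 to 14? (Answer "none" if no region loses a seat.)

none

At 13 seats: Red 5, Silver 5, Green 3.
At 14 seats: Red 5, Silver 5, Green 4.
No region's allocation decreased.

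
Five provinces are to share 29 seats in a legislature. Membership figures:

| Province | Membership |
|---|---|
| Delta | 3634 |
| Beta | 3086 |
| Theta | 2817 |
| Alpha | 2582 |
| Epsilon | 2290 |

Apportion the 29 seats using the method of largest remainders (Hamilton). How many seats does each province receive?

Delta: 7; Beta: 6; Theta: 6; Alpha: 5; Epsilon: 5

The standard divisor is 14409/29 ≈ 496.862.
Standard quotas: Delta 7.314, Beta 6.211, Theta 5.670, Alpha 5.197, Epsilon 4.609.
Lower quotas: Delta 7, Beta 6, Theta 5, Alpha 5, Epsilon 4 (sum 27, leaving 2 seats).
Remainders in descending order: Theta 0.670, Epsilon 0.609, Delta 0.314, Beta 0.211, Alpha 0.197.
Largest remainders: Theta, Epsilon receive the extra seats.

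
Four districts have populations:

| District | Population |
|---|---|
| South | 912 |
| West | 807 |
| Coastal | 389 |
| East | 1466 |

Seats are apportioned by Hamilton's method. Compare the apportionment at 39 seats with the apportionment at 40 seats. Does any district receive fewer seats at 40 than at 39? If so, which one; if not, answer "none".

At 39 seats: South 10, West 9, Coastal 4, East 16.
At 40 seats: South 10, West 9, Coastal 4, East 17.
No district's allocation decreased.

none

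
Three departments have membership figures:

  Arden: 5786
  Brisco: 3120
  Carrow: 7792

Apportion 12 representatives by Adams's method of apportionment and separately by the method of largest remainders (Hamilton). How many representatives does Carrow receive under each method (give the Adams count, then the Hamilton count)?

5 and 6

Adams: Arden 4, Brisco 3, Carrow 5.
Hamilton: Arden 4, Brisco 2, Carrow 6.
Carrow gets 5 under Adams and 6 under Hamilton.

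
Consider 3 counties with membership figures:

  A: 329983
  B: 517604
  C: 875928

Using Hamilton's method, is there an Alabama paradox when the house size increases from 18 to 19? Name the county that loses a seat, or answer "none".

At 18 seats: A 4, B 5, C 9.
At 19 seats: A 3, B 6, C 10.
A drops from 4 to 3.

A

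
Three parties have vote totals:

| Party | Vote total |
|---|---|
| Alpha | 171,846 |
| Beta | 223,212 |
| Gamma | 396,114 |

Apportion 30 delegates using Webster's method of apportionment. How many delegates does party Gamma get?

15

Standard divisor 791172/30 ≈ 26372.4; standard quotas: Alpha 6.516, Beta 8.464, Gamma 15.020.
Rounding to the nearest integer gives Alpha 7, Beta 8, Gamma 15 — total 30, matching the house size, so no adjustment is needed.
Gamma receives 15.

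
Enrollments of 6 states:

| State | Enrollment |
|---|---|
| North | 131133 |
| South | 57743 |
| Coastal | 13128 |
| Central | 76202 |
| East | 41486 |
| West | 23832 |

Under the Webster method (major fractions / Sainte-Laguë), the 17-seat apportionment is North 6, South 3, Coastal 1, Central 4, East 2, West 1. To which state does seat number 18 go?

Priority for the next seat is population ÷ (current seats + 0.5).
Priorities: North 20174.308, South 16498.000, Coastal 8752.000, Central 16933.778, East 16594.400, West 15888.000.
Highest priority: North.

North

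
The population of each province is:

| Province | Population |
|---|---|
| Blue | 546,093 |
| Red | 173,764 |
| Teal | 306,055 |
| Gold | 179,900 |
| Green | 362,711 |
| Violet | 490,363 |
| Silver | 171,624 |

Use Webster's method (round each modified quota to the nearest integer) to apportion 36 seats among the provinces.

Blue=8; Red=3; Teal=5; Gold=3; Green=6; Violet=8; Silver=3

Standard divisor 2230510/36 ≈ 61958.611; standard quotas: Blue 8.814, Red 2.805, Teal 4.940, Gold 2.904, Green 5.854, Violet 7.914, Silver 2.770.
Rounding to the nearest integer gives 9, 3, 5, 3, 6, 8, 3 = 37 seats, so the divisor must be adjusted.
With modified divisor 64800: modified quotas Blue 8.427, Red 2.682, Teal 4.723, Gold 2.776, Green 5.597, Violet 7.567, Silver 2.649.
Rounding to the nearest integer: Blue 8, Red 3, Teal 5, Gold 3, Green 6, Violet 8, Silver 3 (total 36).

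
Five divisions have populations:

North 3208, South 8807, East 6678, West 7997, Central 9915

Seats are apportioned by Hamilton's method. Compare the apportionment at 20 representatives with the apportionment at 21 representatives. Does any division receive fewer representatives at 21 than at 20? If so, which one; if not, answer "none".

At 20 seats: North 2, South 5, East 4, West 4, Central 5.
At 21 seats: North 2, South 5, East 4, West 4, Central 6.
No division's allocation decreased.

none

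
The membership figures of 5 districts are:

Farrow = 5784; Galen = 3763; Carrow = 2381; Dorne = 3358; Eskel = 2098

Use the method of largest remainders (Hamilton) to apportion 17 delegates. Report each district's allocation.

Total 17384; standard divisor 17384/17 ≈ 1022.588.
Standard quotas: Farrow 5.6562, Galen 3.6799, Carrow 2.3284, Dorne 3.2838, Eskel 2.0517.
Lower quotas: Farrow 5, Galen 3, Carrow 2, Dorne 3, Eskel 2 (sum 15, leaving 2 seats).
Remainders in descending order: Galen 0.6799, Farrow 0.6562, Carrow 0.3284, Dorne 0.2838, Eskel 0.0517.
Largest remainders: Galen, Farrow receive the extra seats.

Farrow=6, Galen=4, Carrow=2, Dorne=3, Eskel=2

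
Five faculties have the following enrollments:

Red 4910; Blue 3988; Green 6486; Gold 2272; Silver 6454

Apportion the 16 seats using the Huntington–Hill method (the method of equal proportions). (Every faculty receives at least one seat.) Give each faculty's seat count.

With divisor 1528: modified quotas Red 3.213, Blue 2.610, Green 4.245, Gold 1.487, Silver 4.224.
Geometric-mean thresholds: Red √(3·4)=3.464, Blue √(2·3)=2.449, Green √(4·5)=4.472, Gold √(1·2)=1.414, Silver √(4·5)=4.472.
Each quota rounded against its threshold gives Red 3, Blue 3, Green 4, Gold 2, Silver 4 (total 16).

Red=3; Blue=3; Green=4; Gold=2; Silver=4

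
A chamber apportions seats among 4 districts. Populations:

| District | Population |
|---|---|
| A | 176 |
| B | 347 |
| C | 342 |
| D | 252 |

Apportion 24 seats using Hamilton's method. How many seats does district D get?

The standard divisor is 1117/24 ≈ 46.542.
Standard quotas: A 3.782, B 7.456, C 7.348, D 5.415.
Lower quotas: A 3, B 7, C 7, D 5 (sum 22, leaving 2 seats).
Remainders in descending order: A 0.782, B 0.456, D 0.415, C 0.348.
Largest remainders: A, B receive the extra seats.
D receives 5.

5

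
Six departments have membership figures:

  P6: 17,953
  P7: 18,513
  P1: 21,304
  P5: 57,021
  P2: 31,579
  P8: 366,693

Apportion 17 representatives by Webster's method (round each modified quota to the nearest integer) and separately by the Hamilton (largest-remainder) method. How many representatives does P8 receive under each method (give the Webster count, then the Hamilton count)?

Webster: P6 1, P7 1, P1 1, P5 2, P2 1, P8 11.
Hamilton: P6 0, P7 1, P1 1, P5 2, P2 1, P8 12.
P8 gets 11 under Webster and 12 under Hamilton.

11 and 12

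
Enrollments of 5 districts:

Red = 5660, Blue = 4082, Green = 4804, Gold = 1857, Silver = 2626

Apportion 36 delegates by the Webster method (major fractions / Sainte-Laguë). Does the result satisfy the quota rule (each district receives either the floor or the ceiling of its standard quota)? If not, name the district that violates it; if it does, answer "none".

none

Standard quotas: Red 10.708, Blue 7.723, Green 9.088, Gold 3.513, Silver 4.968.
Webster allocation: Red 11, Blue 8, Green 9, Gold 3, Silver 5.
Every allocation lies between the lower and upper quota.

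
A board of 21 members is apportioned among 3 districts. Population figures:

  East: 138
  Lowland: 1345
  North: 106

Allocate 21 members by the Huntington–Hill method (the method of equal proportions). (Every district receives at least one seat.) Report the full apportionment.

With divisor 76: modified quotas East 1.816, Lowland 17.697, North 1.395.
Geometric-mean thresholds: East √(1·2)=1.414, Lowland √(17·18)=17.493, North √(1·2)=1.414.
Each quota rounded against its threshold gives East 2, Lowland 18, North 1 (total 21).

East=2, Lowland=18, North=1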